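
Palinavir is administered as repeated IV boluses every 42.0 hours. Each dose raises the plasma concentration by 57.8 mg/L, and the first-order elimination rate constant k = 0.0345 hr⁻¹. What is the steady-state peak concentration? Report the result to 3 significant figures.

Fraction remaining after one interval: e^(−kτ) = e^(−0.03450 × 42.0) = 0.2348
R = 1 / (1 − 0.2348) = 1.307
Css,max = 57.8 × 1.307 ≈ 75.5 mg/L

75.5 mg/L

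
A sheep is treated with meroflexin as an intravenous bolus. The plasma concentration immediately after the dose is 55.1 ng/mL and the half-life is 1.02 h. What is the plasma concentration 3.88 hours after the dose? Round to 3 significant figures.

3.95 ng/mL

k = ln 2 / 1.02 = 0.6796 h⁻¹
3.88 h is 3.804 half-lives, so C = 55.1 × (1/2)^3.804 = 55.1 × 0.07160 ≈ 3.95 ng/mL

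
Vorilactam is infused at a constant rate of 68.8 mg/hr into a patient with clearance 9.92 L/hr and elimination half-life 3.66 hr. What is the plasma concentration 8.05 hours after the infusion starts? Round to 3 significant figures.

Css = rate / CL = 68.8 / 9.92 = 6.935 µg/mL
k = ln 2 / 3.66 = 0.1894 hr⁻¹
C(t) = Css (1 − e^(−kt)) = 6.935 × (1 − e^(−1.525)) = 6.935 × 0.7823 ≈ 5.43 µg/mL

5.43 µg/mL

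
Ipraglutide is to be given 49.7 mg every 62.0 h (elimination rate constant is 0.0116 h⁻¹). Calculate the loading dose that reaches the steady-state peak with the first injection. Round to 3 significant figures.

96.9 mg

Accumulation ratio R = 1 / (1 − e^(−kτ)) = 1 / (1 − e^(−0.01160×62.0)) = 1 / (1 − 0.4871) = 1.950
Loading dose = maintenance dose × R = 49.7 × 1.950 ≈ 96.9 mg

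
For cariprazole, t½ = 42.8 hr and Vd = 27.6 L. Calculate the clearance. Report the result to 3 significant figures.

0.447 L/hr

k = ln 2 / t½ = ln 2 / 42.8 = 0.01620 hr⁻¹
CL = k · V = 0.01620 × 27.6 ≈ 0.447 L/hr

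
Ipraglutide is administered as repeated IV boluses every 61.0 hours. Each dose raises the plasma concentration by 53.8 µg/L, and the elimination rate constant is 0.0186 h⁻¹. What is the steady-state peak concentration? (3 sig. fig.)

79.3 µg/L

Fraction remaining after one interval: e^(−kτ) = e^(−0.01860 × 61.0) = 0.3216
R = 1 / (1 − 0.3216) = 1.474
Css,max = 53.8 × 1.474 ≈ 79.3 µg/L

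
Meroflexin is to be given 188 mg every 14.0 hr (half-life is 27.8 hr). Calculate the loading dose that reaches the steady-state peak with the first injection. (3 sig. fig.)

638 mg

k = ln 2 / 27.8 = 0.02493 hr⁻¹
Accumulation ratio R = 1 / (1 − e^(−kτ)) = 1 / (1 − e^(−0.02493×14.0)) = 1 / (1 − 0.7053) = 3.394
Loading dose = maintenance dose × R = 188 × 3.394 ≈ 638 mg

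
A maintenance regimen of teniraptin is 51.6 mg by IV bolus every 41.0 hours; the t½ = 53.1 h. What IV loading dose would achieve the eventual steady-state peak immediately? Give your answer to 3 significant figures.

k = ln 2 / 53.1 = 0.01305 h⁻¹
Accumulation ratio R = 1 / (1 − e^(−kτ)) = 1 / (1 − e^(−0.01305×41.0)) = 1 / (1 − 0.5856) = 2.413
Loading dose = maintenance dose × R = 51.6 × 2.413 ≈ 125 mg

125 mg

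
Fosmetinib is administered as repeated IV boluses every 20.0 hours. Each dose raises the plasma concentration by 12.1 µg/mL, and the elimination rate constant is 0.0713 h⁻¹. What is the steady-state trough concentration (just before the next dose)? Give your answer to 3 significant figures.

Fraction remaining after one interval: e^(−kτ) = e^(−0.07130 × 20.0) = 0.2403
R = 1 / (1 − 0.2403) = 1.316
Css,max = 12.1 × 1.316 = 15.93 µg/mL
Css,min = Css,max × e^(−kτ) = 15.93 × 0.2403 ≈ 3.83 µg/mL

3.83 µg/mL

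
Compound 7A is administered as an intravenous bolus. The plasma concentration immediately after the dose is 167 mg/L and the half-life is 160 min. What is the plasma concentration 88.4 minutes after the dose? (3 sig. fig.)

k = ln 2 / 160 = 0.004332 min⁻¹
C(t) = C₀ e^(−kt) = 167 × e^(−0.004332 × 88.4) = 167 × e^(−0.3830) = 167 × 0.6818 ≈ 114 mg/L

114 mg/L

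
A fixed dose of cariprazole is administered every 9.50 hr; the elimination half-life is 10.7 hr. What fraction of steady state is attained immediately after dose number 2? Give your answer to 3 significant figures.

k = ln 2 / 10.7 = 0.06478 hr⁻¹
f_n = 1 − e^(−nkτ) = 1 − e^(−2 × 0.06478 × 9.50) = 1 − e^(−1.231) = 1 − 0.2921 ≈ 0.708

0.708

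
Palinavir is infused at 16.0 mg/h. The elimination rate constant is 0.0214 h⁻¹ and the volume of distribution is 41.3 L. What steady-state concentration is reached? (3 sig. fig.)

CL = k · V = 0.0214 × 41.3 = 0.8838 L/h
Css = rate / CL = 16.0 / 0.8838 ≈ 18.1 mg/L

18.1 mg/L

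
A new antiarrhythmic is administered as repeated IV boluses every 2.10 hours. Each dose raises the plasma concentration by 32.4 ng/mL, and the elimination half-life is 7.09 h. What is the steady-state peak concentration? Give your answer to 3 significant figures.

175 ng/mL

k = ln 2 / 7.09 = 0.09776 h⁻¹
Fraction remaining after one interval: e^(−kτ) = e^(−0.09776 × 2.10) = 0.8144
R = 1 / (1 − 0.8144) = 5.388
Css,max = 32.4 × 5.388 ≈ 175 ng/mL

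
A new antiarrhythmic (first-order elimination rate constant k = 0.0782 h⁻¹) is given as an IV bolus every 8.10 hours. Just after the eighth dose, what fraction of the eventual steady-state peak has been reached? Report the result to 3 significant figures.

f_n = 1 − e^(−nkτ) = 1 − e^(−8 × 0.07820 × 8.10) = 1 − e^(−5.067) = 1 − 0.006299 ≈ 0.994

0.994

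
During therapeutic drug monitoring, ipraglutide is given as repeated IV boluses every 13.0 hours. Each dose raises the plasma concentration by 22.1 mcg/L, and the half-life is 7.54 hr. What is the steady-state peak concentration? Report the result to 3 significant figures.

k = ln 2 / 7.54 = 0.09193 hr⁻¹
Fraction remaining after one interval: e^(−kτ) = e^(−0.09193 × 13.0) = 0.3027
R = 1 / (1 − 0.3027) = 1.434
Css,max = 22.1 × 1.434 ≈ 31.7 mcg/L

31.7 mcg/L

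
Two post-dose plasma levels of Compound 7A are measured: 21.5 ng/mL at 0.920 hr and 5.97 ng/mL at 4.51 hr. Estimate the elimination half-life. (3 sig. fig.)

k = ln(C₁/C₂) / (t₂ − t₁) = ln(21.5/5.97) / (4.51 − 0.920)
  = 1.281 / 3.590 = 0.3569 hr⁻¹
t½ = ln 2 / k = ln 2 / 0.3569 ≈ 1.94 hours

1.94 hours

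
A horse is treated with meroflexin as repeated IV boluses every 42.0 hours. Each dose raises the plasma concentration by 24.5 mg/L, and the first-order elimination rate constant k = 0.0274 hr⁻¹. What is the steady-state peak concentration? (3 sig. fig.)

Fraction remaining after one interval: e^(−kτ) = e^(−0.02740 × 42.0) = 0.3164
R = 1 / (1 − 0.3164) = 1.463
Css,max = 24.5 × 1.463 ≈ 35.8 mg/L

35.8 mg/L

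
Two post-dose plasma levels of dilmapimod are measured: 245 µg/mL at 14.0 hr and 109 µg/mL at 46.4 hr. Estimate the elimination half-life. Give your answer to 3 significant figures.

k = ln(C₁/C₂) / (t₂ − t₁) = ln(245/109) / (46.4 − 14.0)
  = 0.8099 / 32.40 = 0.02500 hr⁻¹
t½ = ln 2 / k = ln 2 / 0.02500 ≈ 27.7 hours

27.7 hours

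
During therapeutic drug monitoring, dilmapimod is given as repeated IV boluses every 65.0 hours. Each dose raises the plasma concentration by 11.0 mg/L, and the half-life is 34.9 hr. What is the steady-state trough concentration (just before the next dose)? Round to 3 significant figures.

4.17 mg/L

k = ln 2 / 34.9 = 0.01986 hr⁻¹
Fraction remaining after one interval: e^(−kτ) = e^(−0.01986 × 65.0) = 0.2750
R = 1 / (1 − 0.2750) = 1.379
Css,max = 11.0 × 1.379 = 15.17 mg/L
Css,min = Css,max × e^(−kτ) = 15.17 × 0.2750 ≈ 4.17 mg/L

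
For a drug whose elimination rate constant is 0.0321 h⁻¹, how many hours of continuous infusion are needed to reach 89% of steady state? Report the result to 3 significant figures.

68.8 hours

f = 1 − e^(−kt)  ⇒  t = −ln(1 − f) / k
t = −ln(1 − 0.89) / 0.03210 = 2.207 / 0.03210 ≈ 68.8 hours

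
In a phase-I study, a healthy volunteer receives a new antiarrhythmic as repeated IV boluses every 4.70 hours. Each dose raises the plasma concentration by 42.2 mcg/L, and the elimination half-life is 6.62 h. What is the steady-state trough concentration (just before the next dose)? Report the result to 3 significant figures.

k = ln 2 / 6.62 = 0.1047 h⁻¹
Fraction remaining after one interval: e^(−kτ) = e^(−0.1047 × 4.70) = 0.6113
R = 1 / (1 − 0.6113) = 2.573
Css,max = 42.2 × 2.573 = 108.6 mcg/L
Css,min = Css,max × e^(−kτ) = 108.6 × 0.6113 ≈ 66.4 mcg/L

66.4 mcg/L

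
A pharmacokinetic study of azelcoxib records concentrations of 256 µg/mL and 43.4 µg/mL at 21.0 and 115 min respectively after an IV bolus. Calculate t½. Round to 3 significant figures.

36.7 minutes

k = ln(C₁/C₂) / (t₂ − t₁) = ln(256/43.4) / (115 − 21.0)
  = 1.775 / 94.00 = 0.01888 min⁻¹
t½ = ln 2 / k = ln 2 / 0.01888 ≈ 36.7 minutes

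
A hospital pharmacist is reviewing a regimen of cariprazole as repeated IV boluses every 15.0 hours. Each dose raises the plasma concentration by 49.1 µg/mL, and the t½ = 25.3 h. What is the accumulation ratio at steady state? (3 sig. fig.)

2.97

k = ln 2 / 25.3 = 0.02740 h⁻¹
Fraction remaining after one interval: e^(−kτ) = e^(−0.02740 × 15.0) = 0.6630
R = 1 / (1 − 0.6630) = 1 / 0.3370 ≈ 2.97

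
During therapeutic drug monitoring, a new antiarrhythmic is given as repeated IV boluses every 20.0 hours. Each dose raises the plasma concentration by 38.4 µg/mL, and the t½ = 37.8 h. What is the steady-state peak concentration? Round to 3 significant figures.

k = ln 2 / 37.8 = 0.01834 h⁻¹
Fraction remaining after one interval: e^(−kτ) = e^(−0.01834 × 20.0) = 0.6930
R = 1 / (1 − 0.6930) = 3.257
Css,max = 38.4 × 3.257 ≈ 125 µg/mL

125 µg/mL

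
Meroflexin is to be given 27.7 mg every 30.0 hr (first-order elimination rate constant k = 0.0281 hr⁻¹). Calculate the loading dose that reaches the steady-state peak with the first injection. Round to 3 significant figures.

Accumulation ratio R = 1 / (1 − e^(−kτ)) = 1 / (1 − e^(−0.02810×30.0)) = 1 / (1 − 0.4304) = 1.756
Loading dose = maintenance dose × R = 27.7 × 1.756 ≈ 48.6 mg

48.6 mg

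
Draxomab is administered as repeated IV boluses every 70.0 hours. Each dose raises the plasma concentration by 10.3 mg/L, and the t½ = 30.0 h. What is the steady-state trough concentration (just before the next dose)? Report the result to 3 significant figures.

2.55 mg/L

k = ln 2 / 30.0 = 0.02310 h⁻¹
Fraction remaining after one interval: e^(−kτ) = e^(−0.02310 × 70.0) = 0.1984
R = 1 / (1 − 0.1984) = 1.248
Css,max = 10.3 × 1.248 = 12.85 mg/L
Css,min = Css,max × e^(−kτ) = 12.85 × 0.1984 ≈ 2.55 mg/L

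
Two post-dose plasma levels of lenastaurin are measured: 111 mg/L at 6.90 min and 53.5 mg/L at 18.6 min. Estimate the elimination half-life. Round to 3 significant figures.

11.1 minutes

k = ln(C₁/C₂) / (t₂ − t₁) = ln(111/53.5) / (18.6 − 6.90)
  = 0.7298 / 11.70 = 0.06238 min⁻¹
t½ = ln 2 / k = ln 2 / 0.06238 ≈ 11.1 minutes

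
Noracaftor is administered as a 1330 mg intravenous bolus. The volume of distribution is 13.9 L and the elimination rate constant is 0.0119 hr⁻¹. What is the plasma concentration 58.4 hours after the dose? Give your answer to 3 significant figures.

47.8 mg/L

C₀ = dose / V = 1330 / 13.9 = 95.68 mg/L
C(t) = C₀ e^(−kt) = 95.68 × e^(−0.01190 × 58.4) = 95.68 × e^(−0.6950) = 95.68 × 0.4991 ≈ 47.8 mg/L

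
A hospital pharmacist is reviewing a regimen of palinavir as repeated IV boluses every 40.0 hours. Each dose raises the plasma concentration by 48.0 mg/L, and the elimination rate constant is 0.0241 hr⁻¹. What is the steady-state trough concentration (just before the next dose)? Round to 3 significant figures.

29.6 mg/L

Fraction remaining after one interval: e^(−kτ) = e^(−0.02410 × 40.0) = 0.3814
R = 1 / (1 − 0.3814) = 1.616
Css,max = 48.0 × 1.616 = 77.59 mg/L
Css,min = Css,max × e^(−kτ) = 77.59 × 0.3814 ≈ 29.6 mg/L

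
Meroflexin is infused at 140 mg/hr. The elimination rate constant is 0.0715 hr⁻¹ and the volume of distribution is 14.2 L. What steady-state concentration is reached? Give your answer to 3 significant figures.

CL = k · V = 0.0715 × 14.2 = 1.015 L/hr
Css = rate / CL = 140 / 1.015 ≈ 138 µg/mL

138 µg/mL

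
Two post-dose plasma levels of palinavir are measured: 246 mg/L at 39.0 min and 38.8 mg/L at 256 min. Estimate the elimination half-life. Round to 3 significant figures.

81.4 minutes

k = ln(C₁/C₂) / (t₂ − t₁) = ln(246/38.8) / (256 − 39.0)
  = 1.847 / 217.0 = 0.008511 min⁻¹
t½ = ln 2 / k = ln 2 / 0.008511 ≈ 81.4 minutes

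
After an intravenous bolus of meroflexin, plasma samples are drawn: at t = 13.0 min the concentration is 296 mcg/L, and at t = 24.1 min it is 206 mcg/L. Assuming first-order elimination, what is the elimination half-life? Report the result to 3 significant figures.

k = ln(C₁/C₂) / (t₂ − t₁) = ln(296/206) / (24.1 − 13.0)
  = 0.3625 / 11.10 = 0.03266 min⁻¹
t½ = ln 2 / k = ln 2 / 0.03266 ≈ 21.2 minutes

21.2 minutes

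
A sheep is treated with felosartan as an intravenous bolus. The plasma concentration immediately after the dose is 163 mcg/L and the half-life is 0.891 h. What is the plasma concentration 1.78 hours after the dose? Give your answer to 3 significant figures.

k = ln 2 / 0.891 = 0.7779 h⁻¹
C(t) = C₀ e^(−kt) = 163 × e^(−0.7779 × 1.78) = 163 × e^(−1.385) = 163 × 0.2504 ≈ 40.8 mcg/L

40.8 mcg/L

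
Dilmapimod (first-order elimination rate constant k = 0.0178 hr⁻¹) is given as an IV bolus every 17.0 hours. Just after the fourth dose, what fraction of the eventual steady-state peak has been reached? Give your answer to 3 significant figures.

0.702

f_n = 1 − e^(−nkτ) = 1 − e^(−4 × 0.01780 × 17.0) = 1 − e^(−1.210) = 1 − 0.2981 ≈ 0.702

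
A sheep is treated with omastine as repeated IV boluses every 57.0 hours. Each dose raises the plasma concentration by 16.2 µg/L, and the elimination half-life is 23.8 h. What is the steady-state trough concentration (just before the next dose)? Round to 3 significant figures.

k = ln 2 / 23.8 = 0.02912 h⁻¹
Fraction remaining after one interval: e^(−kτ) = e^(−0.02912 × 57.0) = 0.1901
R = 1 / (1 − 0.1901) = 1.235
Css,max = 16.2 × 1.235 = 20.00 µg/L
Css,min = Css,max × e^(−kτ) = 20.00 × 0.1901 ≈ 3.80 µg/L

3.80 µg/L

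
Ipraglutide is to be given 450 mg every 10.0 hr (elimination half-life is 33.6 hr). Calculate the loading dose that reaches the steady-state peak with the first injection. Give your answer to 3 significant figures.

2410 mg

k = ln 2 / 33.6 = 0.02063 hr⁻¹
Accumulation ratio R = 1 / (1 − e^(−kτ)) = 1 / (1 − e^(−0.02063×10.0)) = 1 / (1 − 0.8136) = 5.365
Loading dose = maintenance dose × R = 450 × 5.365 ≈ 2410 mg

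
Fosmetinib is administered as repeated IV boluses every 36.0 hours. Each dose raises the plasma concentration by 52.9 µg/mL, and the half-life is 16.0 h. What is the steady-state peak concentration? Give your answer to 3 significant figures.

67.0 µg/mL

k = ln 2 / 16.0 = 0.04332 h⁻¹
Fraction remaining after one interval: e^(−kτ) = e^(−0.04332 × 36.0) = 0.2102
R = 1 / (1 − 0.2102) = 1.266
Css,max = 52.9 × 1.266 ≈ 67.0 µg/mL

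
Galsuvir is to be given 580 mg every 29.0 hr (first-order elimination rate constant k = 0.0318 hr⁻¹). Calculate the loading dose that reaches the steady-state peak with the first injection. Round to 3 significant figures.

963 mg

Accumulation ratio R = 1 / (1 − e^(−kτ)) = 1 / (1 − e^(−0.03180×29.0)) = 1 / (1 − 0.3976) = 1.660
Loading dose = maintenance dose × R = 580 × 1.660 ≈ 963 mg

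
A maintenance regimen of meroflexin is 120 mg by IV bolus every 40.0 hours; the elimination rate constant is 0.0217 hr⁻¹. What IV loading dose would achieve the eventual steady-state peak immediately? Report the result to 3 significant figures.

207 mg

Accumulation ratio R = 1 / (1 − e^(−kτ)) = 1 / (1 − e^(−0.02170×40.0)) = 1 / (1 − 0.4198) = 1.724
Loading dose = maintenance dose × R = 120 × 1.724 ≈ 207 mg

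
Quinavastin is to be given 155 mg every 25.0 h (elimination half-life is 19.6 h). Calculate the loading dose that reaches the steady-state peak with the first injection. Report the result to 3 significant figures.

264 mg

k = ln 2 / 19.6 = 0.03536 h⁻¹
Accumulation ratio R = 1 / (1 − e^(−kτ)) = 1 / (1 − e^(−0.03536×25.0)) = 1 / (1 − 0.4131) = 1.704
Loading dose = maintenance dose × R = 155 × 1.704 ≈ 264 mg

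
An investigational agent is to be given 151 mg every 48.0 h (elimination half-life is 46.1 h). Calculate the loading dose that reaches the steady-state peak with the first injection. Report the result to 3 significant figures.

294 mg

k = ln 2 / 46.1 = 0.01504 h⁻¹
Accumulation ratio R = 1 / (1 − e^(−kτ)) = 1 / (1 − e^(−0.01504×48.0)) = 1 / (1 − 0.4859) = 1.945
Loading dose = maintenance dose × R = 151 × 1.945 ≈ 294 mg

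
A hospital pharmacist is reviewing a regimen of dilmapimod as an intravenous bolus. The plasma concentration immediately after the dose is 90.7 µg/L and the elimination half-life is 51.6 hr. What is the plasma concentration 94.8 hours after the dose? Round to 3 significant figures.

25.4 µg/L

k = ln 2 / 51.6 = 0.01343 hr⁻¹
C(t) = C₀ e^(−kt) = 90.7 × e^(−0.01343 × 94.8) = 90.7 × e^(−1.273) = 90.7 × 0.2799 ≈ 25.4 µg/L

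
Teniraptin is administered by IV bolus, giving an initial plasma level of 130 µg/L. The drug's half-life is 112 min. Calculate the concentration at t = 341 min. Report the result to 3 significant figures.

k = ln 2 / 112 = 0.006189 min⁻¹
C(t) = C₀ e^(−kt) = 130 × e^(−0.006189 × 341) = 130 × e^(−2.110) = 130 × 0.1212 ≈ 15.8 µg/L

15.8 µg/L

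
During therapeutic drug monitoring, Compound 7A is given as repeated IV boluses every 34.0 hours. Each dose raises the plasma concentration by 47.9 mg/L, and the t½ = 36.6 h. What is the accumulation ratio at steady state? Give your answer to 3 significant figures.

k = ln 2 / 36.6 = 0.01894 h⁻¹
Fraction remaining after one interval: e^(−kτ) = e^(−0.01894 × 34.0) = 0.5252
R = 1 / (1 − 0.5252) = 1 / 0.4748 ≈ 2.11

2.11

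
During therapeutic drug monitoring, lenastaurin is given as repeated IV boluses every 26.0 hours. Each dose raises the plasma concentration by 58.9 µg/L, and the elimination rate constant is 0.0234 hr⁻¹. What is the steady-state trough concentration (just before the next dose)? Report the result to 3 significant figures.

Fraction remaining after one interval: e^(−kτ) = e^(−0.02340 × 26.0) = 0.5442
R = 1 / (1 − 0.5442) = 2.194
Css,max = 58.9 × 2.194 = 129.2 µg/L
Css,min = Css,max × e^(−kτ) = 129.2 × 0.5442 ≈ 70.3 µg/L

70.3 µg/L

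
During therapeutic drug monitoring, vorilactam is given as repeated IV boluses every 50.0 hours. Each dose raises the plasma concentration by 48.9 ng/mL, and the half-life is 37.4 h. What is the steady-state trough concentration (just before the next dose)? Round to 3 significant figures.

32.0 ng/mL

k = ln 2 / 37.4 = 0.01853 h⁻¹
Fraction remaining after one interval: e^(−kτ) = e^(−0.01853 × 50.0) = 0.3959
R = 1 / (1 − 0.3959) = 1.655
Css,max = 48.9 × 1.655 = 80.94 ng/mL
Css,min = Css,max × e^(−kτ) = 80.94 × 0.3959 ≈ 32.0 ng/mL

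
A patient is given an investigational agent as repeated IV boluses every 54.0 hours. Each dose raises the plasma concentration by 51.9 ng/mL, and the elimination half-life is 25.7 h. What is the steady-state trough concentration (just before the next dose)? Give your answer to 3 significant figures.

15.8 ng/mL

k = ln 2 / 25.7 = 0.02697 h⁻¹
Fraction remaining after one interval: e^(−kτ) = e^(−0.02697 × 54.0) = 0.2331
R = 1 / (1 − 0.2331) = 1.304
Css,max = 51.9 × 1.304 = 67.67 ng/mL
Css,min = Css,max × e^(−kτ) = 67.67 × 0.2331 ≈ 15.8 ng/mL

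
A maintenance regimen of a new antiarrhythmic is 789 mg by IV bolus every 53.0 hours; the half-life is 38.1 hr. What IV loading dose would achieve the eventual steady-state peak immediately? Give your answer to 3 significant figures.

k = ln 2 / 38.1 = 0.01819 hr⁻¹
Accumulation ratio R = 1 / (1 − e^(−kτ)) = 1 / (1 − e^(−0.01819×53.0)) = 1 / (1 − 0.3813) = 1.616
Loading dose = maintenance dose × R = 789 × 1.616 ≈ 1280 mg

1280 mg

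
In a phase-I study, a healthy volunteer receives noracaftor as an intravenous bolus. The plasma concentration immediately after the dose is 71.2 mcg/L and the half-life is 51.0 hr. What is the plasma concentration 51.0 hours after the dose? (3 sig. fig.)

k = ln 2 / 51.0 = 0.01359 hr⁻¹
C(t) = C₀ e^(−kt) = 71.2 × e^(−0.01359 × 51.0) = 71.2 × e^(−0.6931) = 71.2 × 0.5000 ≈ 35.6 mcg/L

35.6 mcg/L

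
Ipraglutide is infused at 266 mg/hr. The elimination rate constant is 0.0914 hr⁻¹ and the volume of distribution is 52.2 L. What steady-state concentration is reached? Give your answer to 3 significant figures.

55.8 mg/L

CL = k · V = 0.0914 × 52.2 = 4.771 L/hr
Css = rate / CL = 266 / 4.771 ≈ 55.8 mg/L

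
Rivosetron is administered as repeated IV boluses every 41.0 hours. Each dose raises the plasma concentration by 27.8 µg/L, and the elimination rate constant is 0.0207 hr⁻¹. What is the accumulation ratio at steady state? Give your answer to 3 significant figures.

Fraction remaining after one interval: e^(−kτ) = e^(−0.02070 × 41.0) = 0.4280
R = 1 / (1 − 0.4280) = 1 / 0.5720 ≈ 1.75

1.75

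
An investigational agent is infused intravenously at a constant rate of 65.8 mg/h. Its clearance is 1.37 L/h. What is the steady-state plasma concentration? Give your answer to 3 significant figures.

48.0 mg/L

Css = infusion rate / CL = 65.8 / 1.37 ≈ 48.0 mg/L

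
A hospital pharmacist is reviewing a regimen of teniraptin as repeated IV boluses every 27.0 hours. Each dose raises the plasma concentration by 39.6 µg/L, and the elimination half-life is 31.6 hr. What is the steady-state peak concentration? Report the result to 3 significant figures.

88.6 µg/L

k = ln 2 / 31.6 = 0.02194 hr⁻¹
Fraction remaining after one interval: e^(−kτ) = e^(−0.02194 × 27.0) = 0.5531
R = 1 / (1 − 0.5531) = 2.238
Css,max = 39.6 × 2.238 ≈ 88.6 µg/L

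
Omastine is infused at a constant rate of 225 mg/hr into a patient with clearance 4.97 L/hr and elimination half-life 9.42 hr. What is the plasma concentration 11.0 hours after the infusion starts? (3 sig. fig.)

25.1 µg/mL

Css = rate / CL = 225 / 4.97 = 45.27 µg/mL
k = ln 2 / 9.42 = 0.07358 hr⁻¹
C(t) = Css (1 − e^(−kt)) = 45.27 × (1 − e^(−0.8094)) = 45.27 × 0.5549 ≈ 25.1 µg/mL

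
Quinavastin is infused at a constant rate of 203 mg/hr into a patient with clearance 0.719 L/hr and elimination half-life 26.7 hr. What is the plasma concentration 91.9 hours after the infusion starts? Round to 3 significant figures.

Css = rate / CL = 203 / 0.719 = 282.3 mg/L
k = ln 2 / 26.7 = 0.02596 hr⁻¹
C(t) = Css (1 − e^(−kt)) = 282.3 × (1 − e^(−2.386)) = 282.3 × 0.9080 ≈ 256 mg/L

256 mg/L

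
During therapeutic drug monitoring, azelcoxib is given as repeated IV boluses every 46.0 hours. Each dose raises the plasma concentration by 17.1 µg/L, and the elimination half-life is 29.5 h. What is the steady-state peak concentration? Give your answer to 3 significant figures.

25.9 µg/L

k = ln 2 / 29.5 = 0.02350 h⁻¹
Fraction remaining after one interval: e^(−kτ) = e^(−0.02350 × 46.0) = 0.3393
R = 1 / (1 − 0.3393) = 1.514
Css,max = 17.1 × 1.514 ≈ 25.9 µg/L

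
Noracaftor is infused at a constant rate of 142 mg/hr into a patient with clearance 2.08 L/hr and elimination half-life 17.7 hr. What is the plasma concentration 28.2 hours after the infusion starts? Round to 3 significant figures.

Css = rate / CL = 142 / 2.08 = 68.27 mg/L
k = ln 2 / 17.7 = 0.03916 hr⁻¹
C(t) = Css (1 − e^(−kt)) = 68.27 × (1 − e^(−1.104)) = 68.27 × 0.6686 ≈ 45.6 mg/L

45.6 mg/L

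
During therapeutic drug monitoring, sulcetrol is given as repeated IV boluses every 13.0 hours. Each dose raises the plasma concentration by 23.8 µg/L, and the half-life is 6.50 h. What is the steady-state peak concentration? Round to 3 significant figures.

k = ln 2 / 6.50 = 0.1066 h⁻¹
Fraction remaining after one interval: e^(−kτ) = e^(−0.1066 × 13.0) = 0.2500
R = 1 / (1 − 0.2500) = 1.333
Css,max = 23.8 × 1.333 ≈ 31.7 µg/L

31.7 µg/L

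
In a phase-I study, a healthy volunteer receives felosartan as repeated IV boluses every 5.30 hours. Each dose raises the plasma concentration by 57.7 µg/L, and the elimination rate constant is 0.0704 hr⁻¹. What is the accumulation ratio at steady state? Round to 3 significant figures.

3.21

Fraction remaining after one interval: e^(−kτ) = e^(−0.07040 × 5.30) = 0.6886
R = 1 / (1 − 0.6886) = 1 / 0.3114 ≈ 3.21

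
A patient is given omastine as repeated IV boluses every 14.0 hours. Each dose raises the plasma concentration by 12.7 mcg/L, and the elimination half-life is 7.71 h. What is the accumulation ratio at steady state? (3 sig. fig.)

1.40

k = ln 2 / 7.71 = 0.08990 h⁻¹
Fraction remaining after one interval: e^(−kτ) = e^(−0.08990 × 14.0) = 0.2840
R = 1 / (1 − 0.2840) = 1 / 0.7160 ≈ 1.40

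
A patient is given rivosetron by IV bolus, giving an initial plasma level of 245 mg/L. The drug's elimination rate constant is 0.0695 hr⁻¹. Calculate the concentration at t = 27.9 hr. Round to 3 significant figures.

35.2 mg/L

C(t) = C₀ e^(−kt) = 245 × e^(−0.06950 × 27.9) = 245 × e^(−1.939) = 245 × 0.1438 ≈ 35.2 mg/L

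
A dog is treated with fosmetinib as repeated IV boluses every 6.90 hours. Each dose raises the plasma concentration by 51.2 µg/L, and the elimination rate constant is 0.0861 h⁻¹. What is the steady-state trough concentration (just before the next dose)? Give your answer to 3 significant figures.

Fraction remaining after one interval: e^(−kτ) = e^(−0.08610 × 6.90) = 0.5521
R = 1 / (1 − 0.5521) = 2.232
Css,max = 51.2 × 2.232 = 114.3 µg/L
Css,min = Css,max × e^(−kτ) = 114.3 × 0.5521 ≈ 63.1 µg/L

63.1 µg/L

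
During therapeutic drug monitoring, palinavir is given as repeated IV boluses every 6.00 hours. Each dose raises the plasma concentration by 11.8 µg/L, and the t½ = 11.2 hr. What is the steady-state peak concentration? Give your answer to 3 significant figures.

38.0 µg/L

k = ln 2 / 11.2 = 0.06189 hr⁻¹
Fraction remaining after one interval: e^(−kτ) = e^(−0.06189 × 6.00) = 0.6898
R = 1 / (1 − 0.6898) = 3.224
Css,max = 11.8 × 3.224 ≈ 38.0 µg/L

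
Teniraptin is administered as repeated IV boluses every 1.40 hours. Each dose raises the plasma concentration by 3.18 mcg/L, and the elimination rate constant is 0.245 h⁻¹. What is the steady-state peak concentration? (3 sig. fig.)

Fraction remaining after one interval: e^(−kτ) = e^(−0.2450 × 1.40) = 0.7096
R = 1 / (1 − 0.7096) = 3.444
Css,max = 3.18 × 3.444 ≈ 11.0 mcg/L

11.0 mcg/L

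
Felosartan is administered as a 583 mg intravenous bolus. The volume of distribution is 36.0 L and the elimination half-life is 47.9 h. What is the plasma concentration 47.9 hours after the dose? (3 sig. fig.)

C₀ = dose / V = 583 / 36.0 = 16.19 µg/mL
k = ln 2 / 47.9 = 0.01447 h⁻¹
C(t) = C₀ e^(−kt) = 16.19 × e^(−0.01447 × 47.9) = 16.19 × e^(−0.6931) = 16.19 × 0.5000 ≈ 8.10 µg/mL

8.10 µg/mL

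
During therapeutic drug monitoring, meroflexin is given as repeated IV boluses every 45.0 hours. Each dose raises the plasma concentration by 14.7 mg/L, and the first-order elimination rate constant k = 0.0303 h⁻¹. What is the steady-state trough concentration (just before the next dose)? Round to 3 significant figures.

Fraction remaining after one interval: e^(−kτ) = e^(−0.03030 × 45.0) = 0.2558
R = 1 / (1 − 0.2558) = 1.344
Css,max = 14.7 × 1.344 = 19.75 mg/L
Css,min = Css,max × e^(−kτ) = 19.75 × 0.2558 ≈ 5.05 mg/L

5.05 mg/L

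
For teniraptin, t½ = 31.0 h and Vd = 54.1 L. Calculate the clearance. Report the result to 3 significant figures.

1.21 L/h

k = ln 2 / t½ = ln 2 / 31.0 = 0.02236 h⁻¹
CL = k · V = 0.02236 × 54.1 ≈ 1.21 L/h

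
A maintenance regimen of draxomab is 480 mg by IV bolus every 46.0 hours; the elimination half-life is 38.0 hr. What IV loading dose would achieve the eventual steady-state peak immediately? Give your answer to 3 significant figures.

845 mg

k = ln 2 / 38.0 = 0.01824 hr⁻¹
Accumulation ratio R = 1 / (1 − e^(−kτ)) = 1 / (1 − e^(−0.01824×46.0)) = 1 / (1 − 0.4321) = 1.761
Loading dose = maintenance dose × R = 480 × 1.761 ≈ 845 mg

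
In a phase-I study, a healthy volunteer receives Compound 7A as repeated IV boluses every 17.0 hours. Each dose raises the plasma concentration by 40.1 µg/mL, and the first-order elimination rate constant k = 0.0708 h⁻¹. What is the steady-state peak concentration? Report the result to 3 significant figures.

57.3 µg/mL

Fraction remaining after one interval: e^(−kτ) = e^(−0.07080 × 17.0) = 0.3001
R = 1 / (1 − 0.3001) = 1.429
Css,max = 40.1 × 1.429 ≈ 57.3 µg/mL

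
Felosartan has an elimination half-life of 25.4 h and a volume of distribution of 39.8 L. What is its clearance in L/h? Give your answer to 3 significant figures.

k = ln 2 / t½ = ln 2 / 25.4 = 0.02729 h⁻¹
CL = k · V = 0.02729 × 39.8 ≈ 1.09 L/h

1.09 L/h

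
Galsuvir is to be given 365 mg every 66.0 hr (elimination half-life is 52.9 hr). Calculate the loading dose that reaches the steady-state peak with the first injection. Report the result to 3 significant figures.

k = ln 2 / 52.9 = 0.01310 hr⁻¹
Accumulation ratio R = 1 / (1 − e^(−kτ)) = 1 / (1 − e^(−0.01310×66.0)) = 1 / (1 − 0.4211) = 1.728
Loading dose = maintenance dose × R = 365 × 1.728 ≈ 631 mg

631 mg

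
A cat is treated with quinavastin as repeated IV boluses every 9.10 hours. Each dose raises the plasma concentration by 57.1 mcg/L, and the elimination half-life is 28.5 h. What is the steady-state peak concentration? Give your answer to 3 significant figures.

288 mcg/L

k = ln 2 / 28.5 = 0.02432 h⁻¹
Fraction remaining after one interval: e^(−kτ) = e^(−0.02432 × 9.10) = 0.8015
R = 1 / (1 − 0.8015) = 5.037
Css,max = 57.1 × 5.037 ≈ 288 mcg/L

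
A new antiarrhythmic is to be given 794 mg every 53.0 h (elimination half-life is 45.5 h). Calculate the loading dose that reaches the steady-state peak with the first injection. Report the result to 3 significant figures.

k = ln 2 / 45.5 = 0.01523 h⁻¹
Accumulation ratio R = 1 / (1 − e^(−kτ)) = 1 / (1 − e^(−0.01523×53.0)) = 1 / (1 − 0.4460) = 1.805
Loading dose = maintenance dose × R = 794 × 1.805 ≈ 1430 mg

1430 mg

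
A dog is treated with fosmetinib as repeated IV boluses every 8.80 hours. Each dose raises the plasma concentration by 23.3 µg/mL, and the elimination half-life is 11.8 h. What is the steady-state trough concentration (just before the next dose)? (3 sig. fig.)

34.4 µg/mL

k = ln 2 / 11.8 = 0.05874 h⁻¹
Fraction remaining after one interval: e^(−kτ) = e^(−0.05874 × 8.80) = 0.5964
R = 1 / (1 − 0.5964) = 2.477
Css,max = 23.3 × 2.477 = 57.72 µg/mL
Css,min = Css,max × e^(−kτ) = 57.72 × 0.5964 ≈ 34.4 µg/mL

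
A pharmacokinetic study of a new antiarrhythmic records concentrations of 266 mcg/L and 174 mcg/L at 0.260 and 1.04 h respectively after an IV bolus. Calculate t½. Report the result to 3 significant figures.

k = ln(C₁/C₂) / (t₂ − t₁) = ln(266/174) / (1.04 − 0.260)
  = 0.4244 / 0.7800 = 0.5442 h⁻¹
t½ = ln 2 / k = ln 2 / 0.5442 ≈ 1.27 hours

1.27 hours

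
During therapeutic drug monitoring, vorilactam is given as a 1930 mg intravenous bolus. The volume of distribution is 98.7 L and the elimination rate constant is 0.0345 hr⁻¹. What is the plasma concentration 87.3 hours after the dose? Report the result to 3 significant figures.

0.962 mg/L

C₀ = dose / V = 1930 / 98.7 = 19.55 mg/L
C(t) = C₀ e^(−kt) = 19.55 × e^(−0.03450 × 87.3) = 19.55 × e^(−3.012) = 19.55 × 0.04920 ≈ 0.962 mg/L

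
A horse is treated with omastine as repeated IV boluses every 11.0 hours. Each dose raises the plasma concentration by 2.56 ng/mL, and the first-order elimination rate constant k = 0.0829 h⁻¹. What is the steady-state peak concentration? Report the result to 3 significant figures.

Fraction remaining after one interval: e^(−kτ) = e^(−0.08290 × 11.0) = 0.4018
R = 1 / (1 − 0.4018) = 1.672
Css,max = 2.56 × 1.672 ≈ 4.28 ng/mL

4.28 ng/mL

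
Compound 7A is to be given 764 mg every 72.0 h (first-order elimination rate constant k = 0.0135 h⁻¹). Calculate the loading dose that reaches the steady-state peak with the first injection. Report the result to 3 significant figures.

1230 mg

Accumulation ratio R = 1 / (1 − e^(−kτ)) = 1 / (1 − e^(−0.01350×72.0)) = 1 / (1 − 0.3783) = 1.609
Loading dose = maintenance dose × R = 764 × 1.609 ≈ 1230 mg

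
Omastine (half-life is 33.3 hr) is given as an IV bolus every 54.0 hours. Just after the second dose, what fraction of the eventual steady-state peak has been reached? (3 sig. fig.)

k = ln 2 / 33.3 = 0.02082 hr⁻¹
f_n = 1 − e^(−nkτ) = 1 − e^(−2 × 0.02082 × 54.0) = 1 − e^(−2.248) = 1 − 0.1056 ≈ 0.894

0.894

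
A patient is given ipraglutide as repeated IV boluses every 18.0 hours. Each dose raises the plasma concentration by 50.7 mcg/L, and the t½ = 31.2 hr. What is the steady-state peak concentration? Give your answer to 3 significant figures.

154 mcg/L

k = ln 2 / 31.2 = 0.02222 hr⁻¹
Fraction remaining after one interval: e^(−kτ) = e^(−0.02222 × 18.0) = 0.6704
R = 1 / (1 − 0.6704) = 3.034
Css,max = 50.7 × 3.034 ≈ 154 mcg/L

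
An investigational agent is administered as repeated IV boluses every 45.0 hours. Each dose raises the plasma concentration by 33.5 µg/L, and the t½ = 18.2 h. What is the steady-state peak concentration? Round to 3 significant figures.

40.9 µg/L

k = ln 2 / 18.2 = 0.03809 h⁻¹
Fraction remaining after one interval: e^(−kτ) = e^(−0.03809 × 45.0) = 0.1802
R = 1 / (1 − 0.1802) = 1.220
Css,max = 33.5 × 1.220 ≈ 40.9 µg/L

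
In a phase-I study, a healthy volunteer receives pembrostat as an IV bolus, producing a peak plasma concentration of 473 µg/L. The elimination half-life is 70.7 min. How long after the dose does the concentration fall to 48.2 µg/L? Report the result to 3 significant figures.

k = ln 2 / 70.7 = 0.009804 min⁻¹
C(t) = C₀ e^(−kt)  ⇒  t = ln(C₀/C) / k
t = ln(473/48.2) / 0.009804 = 2.284 / 0.009804 ≈ 233 minutes

233 minutes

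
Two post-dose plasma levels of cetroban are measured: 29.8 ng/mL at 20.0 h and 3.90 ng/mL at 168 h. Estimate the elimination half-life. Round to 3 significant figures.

50.4 hours

k = ln(C₁/C₂) / (t₂ − t₁) = ln(29.8/3.90) / (168 − 20.0)
  = 2.034 / 148.0 = 0.01374 h⁻¹
t½ = ln 2 / k = ln 2 / 0.01374 ≈ 50.4 hours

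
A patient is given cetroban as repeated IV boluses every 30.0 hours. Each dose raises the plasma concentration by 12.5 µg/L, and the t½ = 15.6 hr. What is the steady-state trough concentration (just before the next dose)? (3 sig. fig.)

k = ln 2 / 15.6 = 0.04443 hr⁻¹
Fraction remaining after one interval: e^(−kτ) = e^(−0.04443 × 30.0) = 0.2637
R = 1 / (1 − 0.2637) = 1.358
Css,max = 12.5 × 1.358 = 16.98 µg/L
Css,min = Css,max × e^(−kτ) = 16.98 × 0.2637 ≈ 4.48 µg/L

4.48 µg/L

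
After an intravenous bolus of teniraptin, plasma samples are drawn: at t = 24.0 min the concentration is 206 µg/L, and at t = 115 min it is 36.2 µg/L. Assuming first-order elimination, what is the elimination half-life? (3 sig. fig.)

k = ln(C₁/C₂) / (t₂ − t₁) = ln(206/36.2) / (115 − 24.0)
  = 1.739 / 91.00 = 0.01911 min⁻¹
t½ = ln 2 / k = ln 2 / 0.01911 ≈ 36.3 minutes

36.3 minutes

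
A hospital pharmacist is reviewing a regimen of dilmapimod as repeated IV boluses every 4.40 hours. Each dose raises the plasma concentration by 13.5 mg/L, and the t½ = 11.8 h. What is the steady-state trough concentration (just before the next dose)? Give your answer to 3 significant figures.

45.8 mg/L

k = ln 2 / 11.8 = 0.05874 h⁻¹
Fraction remaining after one interval: e^(−kτ) = e^(−0.05874 × 4.40) = 0.7722
R = 1 / (1 − 0.7722) = 4.391
Css,max = 13.5 × 4.391 = 59.27 mg/L
Css,min = Css,max × e^(−kτ) = 59.27 × 0.7722 ≈ 45.8 mg/L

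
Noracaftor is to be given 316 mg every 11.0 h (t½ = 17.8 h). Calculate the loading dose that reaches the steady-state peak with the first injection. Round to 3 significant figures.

907 mg

k = ln 2 / 17.8 = 0.03894 h⁻¹
Accumulation ratio R = 1 / (1 − e^(−kτ)) = 1 / (1 − e^(−0.03894×11.0)) = 1 / (1 − 0.6516) = 2.870
Loading dose = maintenance dose × R = 316 × 2.870 ≈ 907 mg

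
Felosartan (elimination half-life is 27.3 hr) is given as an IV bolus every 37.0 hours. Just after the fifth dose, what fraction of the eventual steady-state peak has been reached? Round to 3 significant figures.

k = ln 2 / 27.3 = 0.02539 hr⁻¹
f_n = 1 − e^(−nkτ) = 1 − e^(−5 × 0.02539 × 37.0) = 1 − e^(−4.697) = 1 − 0.009121 ≈ 0.991

0.991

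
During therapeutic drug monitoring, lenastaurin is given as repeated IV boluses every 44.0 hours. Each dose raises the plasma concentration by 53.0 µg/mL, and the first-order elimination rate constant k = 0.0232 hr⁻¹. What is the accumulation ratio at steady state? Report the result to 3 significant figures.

Fraction remaining after one interval: e^(−kτ) = e^(−0.02320 × 44.0) = 0.3603
R = 1 / (1 − 0.3603) = 1 / 0.6397 ≈ 1.56

1.56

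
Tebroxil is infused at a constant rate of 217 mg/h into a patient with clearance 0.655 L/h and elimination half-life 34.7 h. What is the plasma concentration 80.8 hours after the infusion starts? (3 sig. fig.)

265 µg/mL

Css = rate / CL = 217 / 0.655 = 331.3 µg/mL
k = ln 2 / 34.7 = 0.01998 h⁻¹
C(t) = Css (1 − e^(−kt)) = 331.3 × (1 − e^(−1.614)) = 331.3 × 0.8009 ≈ 265 µg/mL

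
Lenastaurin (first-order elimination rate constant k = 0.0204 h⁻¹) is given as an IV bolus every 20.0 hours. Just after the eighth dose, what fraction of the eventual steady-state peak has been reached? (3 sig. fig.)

f_n = 1 − e^(−nkτ) = 1 − e^(−8 × 0.02040 × 20.0) = 1 − e^(−3.264) = 1 − 0.03824 ≈ 0.962

0.962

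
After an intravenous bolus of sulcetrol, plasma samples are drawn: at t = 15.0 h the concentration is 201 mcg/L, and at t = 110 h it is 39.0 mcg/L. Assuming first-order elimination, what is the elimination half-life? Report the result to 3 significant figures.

k = ln(C₁/C₂) / (t₂ − t₁) = ln(201/39.0) / (110 − 15.0)
  = 1.640 / 95.00 = 0.01726 h⁻¹
t½ = ln 2 / k = ln 2 / 0.01726 ≈ 40.2 hours

40.2 hours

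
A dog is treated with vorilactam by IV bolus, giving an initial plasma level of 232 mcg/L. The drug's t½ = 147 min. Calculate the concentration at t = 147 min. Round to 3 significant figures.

116 mcg/L

k = ln 2 / 147 = 0.004715 min⁻¹
C(t) = C₀ e^(−kt) = 232 × e^(−0.004715 × 147) = 232 × e^(−0.6931) = 232 × 0.5000 ≈ 116 mcg/L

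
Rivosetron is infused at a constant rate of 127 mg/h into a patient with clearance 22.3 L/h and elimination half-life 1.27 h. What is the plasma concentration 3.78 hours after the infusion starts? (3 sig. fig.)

4.97 mg/L

Css = rate / CL = 127 / 22.3 = 5.695 mg/L
k = ln 2 / 1.27 = 0.5458 h⁻¹
C(t) = Css (1 − e^(−kt)) = 5.695 × (1 − e^(−2.063)) = 5.695 × 0.8729 ≈ 4.97 mg/L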